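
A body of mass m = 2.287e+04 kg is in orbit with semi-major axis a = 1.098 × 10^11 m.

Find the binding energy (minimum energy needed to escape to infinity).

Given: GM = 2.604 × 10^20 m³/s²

Total orbital energy is E = −GMm/(2a); binding energy is E_bind = −E = GMm/(2a).
E_bind = 2.604e+20 · 2.287e+04 / (2 · 1.098e+11) J ≈ 2.712e+13 J = 27.12 TJ.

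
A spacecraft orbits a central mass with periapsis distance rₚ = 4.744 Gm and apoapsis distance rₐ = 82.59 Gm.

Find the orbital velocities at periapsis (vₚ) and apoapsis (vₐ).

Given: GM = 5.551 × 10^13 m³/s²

Convert to SI: rₚ = 4.744 Gm = 4.744e+09 m; rₐ = 82.59 Gm = 8.259e+10 m.
Use the vis-viva equation v² = GM(2/r − 1/a) with a = (rₚ + rₐ)/2 = (4.744e+09 + 8.259e+10)/2 = 4.3667e+10 m.
vₚ = √(GM · (2/rₚ − 1/a)) = √(5.551e+13 · (2/4.744e+09 − 1/4.3667e+10)) m/s ≈ 148.8 m/s = 148.8 m/s.
vₐ = √(GM · (2/rₐ − 1/a)) = √(5.551e+13 · (2/8.259e+10 − 1/4.3667e+10)) m/s ≈ 8.545 m/s = 8.545 m/s.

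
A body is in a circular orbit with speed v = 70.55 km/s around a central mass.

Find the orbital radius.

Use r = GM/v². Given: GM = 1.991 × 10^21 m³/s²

Convert to SI: v = 70.55 km/s = 70550 m/s.
For a circular orbit, v² = GM / r, so r = GM / v².
r = 1.991e+21 / (70550)² m ≈ 4e+11 m = 400 Gm.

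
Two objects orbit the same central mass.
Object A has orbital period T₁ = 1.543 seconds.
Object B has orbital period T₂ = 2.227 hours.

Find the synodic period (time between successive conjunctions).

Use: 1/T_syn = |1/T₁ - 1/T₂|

Convert to SI: T₂ = 2.227 hours = 8017.2 s.
T_syn = |T₁ · T₂ / (T₁ − T₂)|.
T_syn = |1.543 · 8017.2 / (1.543 − 8017.2)| s ≈ 1.543 s = 1.543 seconds.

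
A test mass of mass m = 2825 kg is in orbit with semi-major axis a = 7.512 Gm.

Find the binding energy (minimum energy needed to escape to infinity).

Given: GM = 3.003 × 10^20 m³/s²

Convert to SI: a = 7.512 Gm = 7.512e+09 m.
Total orbital energy is E = −GMm/(2a); binding energy is E_bind = −E = GMm/(2a).
E_bind = 3.003e+20 · 2825 / (2 · 7.512e+09) J ≈ 5.647e+13 J = 56.47 TJ.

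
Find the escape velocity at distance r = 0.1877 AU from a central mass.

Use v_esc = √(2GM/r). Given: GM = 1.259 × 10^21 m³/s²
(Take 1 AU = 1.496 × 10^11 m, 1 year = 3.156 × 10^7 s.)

Convert to SI: r = 0.1877 AU = 2.80799e+10 m.
Escape velocity comes from setting total energy to zero: ½v² − GM/r = 0 ⇒ v_esc = √(2GM / r).
v_esc = √(2 · 1.259e+21 / 2.80799e+10) m/s ≈ 2.995e+05 m/s = 63.17 AU/year.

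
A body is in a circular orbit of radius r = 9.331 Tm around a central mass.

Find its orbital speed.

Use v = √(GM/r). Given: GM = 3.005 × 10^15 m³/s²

Convert to SI: r = 9.331 Tm = 9.331e+12 m.
For a circular orbit, gravity supplies the centripetal force, so v = √(GM / r).
v = √(3.005e+15 / 9.331e+12) m/s ≈ 17.95 m/s = 17.95 m/s.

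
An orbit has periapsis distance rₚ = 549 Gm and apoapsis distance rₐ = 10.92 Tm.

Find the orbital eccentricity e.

Convert to SI: rₚ = 549 Gm = 5.49e+11 m; rₐ = 10.92 Tm = 1.092e+13 m.
e = (rₐ − rₚ) / (rₐ + rₚ).
e = (1.092e+13 − 5.49e+11) / (1.092e+13 + 5.49e+11) = 1.0371e+13 / 1.1469e+13 ≈ 0.9043.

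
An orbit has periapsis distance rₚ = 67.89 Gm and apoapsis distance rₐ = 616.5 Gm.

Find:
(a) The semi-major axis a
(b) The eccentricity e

Convert to SI: rₚ = 67.89 Gm = 6.789e+10 m; rₐ = 616.5 Gm = 6.165e+11 m.
(a) a = (rₚ + rₐ) / 2 = (6.789e+10 + 6.165e+11) / 2 ≈ 3.422e+11 m = 342.2 Gm.
(b) e = (rₐ − rₚ) / (rₐ + rₚ) = (6.165e+11 − 6.789e+10) / (6.165e+11 + 6.789e+10) ≈ 0.8016.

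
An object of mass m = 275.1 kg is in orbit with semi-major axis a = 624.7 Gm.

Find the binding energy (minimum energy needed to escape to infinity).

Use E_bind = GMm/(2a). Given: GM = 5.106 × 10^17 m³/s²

Convert to SI: a = 624.7 Gm = 6.247e+11 m.
Total orbital energy is E = −GMm/(2a); binding energy is E_bind = −E = GMm/(2a).
E_bind = 5.106e+17 · 275.1 / (2 · 6.247e+11) J ≈ 1.124e+08 J = 112.4 MJ.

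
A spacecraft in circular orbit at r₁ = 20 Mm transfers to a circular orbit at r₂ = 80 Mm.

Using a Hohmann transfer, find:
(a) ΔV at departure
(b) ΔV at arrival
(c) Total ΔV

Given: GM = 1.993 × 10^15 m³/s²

Convert to SI: r₁ = 20 Mm = 2e+07 m; r₂ = 80 Mm = 8e+07 m.
Transfer semi-major axis: a_t = (r₁ + r₂)/2 = (2e+07 + 8e+07)/2 = 5e+07 m.
Circular speeds: v₁ = √(GM/r₁) = 9982.48 m/s, v₂ = √(GM/r₂) = 4991.24 m/s.
Transfer speeds (vis-viva v² = GM(2/r − 1/a_t)): v₁ᵗ = 12627 m/s, v₂ᵗ = 3156.74 m/s.
(a) ΔV₁ = |v₁ᵗ − v₁| ≈ 2644 m/s = 2.644 km/s.
(b) ΔV₂ = |v₂ − v₂ᵗ| ≈ 1835 m/s = 1.835 km/s.
(c) ΔV_total = ΔV₁ + ΔV₂ ≈ 4479 m/s = 4.479 km/s.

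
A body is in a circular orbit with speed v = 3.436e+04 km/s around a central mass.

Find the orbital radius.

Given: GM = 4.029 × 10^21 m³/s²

Convert to SI: v = 3.436e+04 km/s = 3.436e+07 m/s.
For a circular orbit, v² = GM / r, so r = GM / v².
r = 4.029e+21 / (3.436e+07)² m ≈ 3.413e+06 m = 3.413 × 10^6 m.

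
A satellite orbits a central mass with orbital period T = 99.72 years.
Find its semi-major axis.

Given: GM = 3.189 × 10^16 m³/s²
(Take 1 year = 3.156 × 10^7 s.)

Convert to SI: T = 99.72 years = 3.14716e+09 s.
Invert Kepler's third law: a = (GM · T² / (4π²))^(1/3).
Substituting T = 3.14716e+09 s and GM = 3.189e+16 m³/s²:
a = (3.189e+16 · (3.14716e+09)² / (4π²))^(1/3) m
a ≈ 2e+11 m = 200 Gm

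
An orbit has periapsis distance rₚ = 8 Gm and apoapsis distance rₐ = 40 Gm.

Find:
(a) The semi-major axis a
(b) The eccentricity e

Convert to SI: rₚ = 8 Gm = 8e+09 m; rₐ = 40 Gm = 4e+10 m.
(a) a = (rₚ + rₐ) / 2 = (8e+09 + 4e+10) / 2 ≈ 2.4e+10 m = 24 Gm.
(b) e = (rₐ − rₚ) / (rₐ + rₚ) = (4e+10 − 8e+09) / (4e+10 + 8e+09) ≈ 0.6667.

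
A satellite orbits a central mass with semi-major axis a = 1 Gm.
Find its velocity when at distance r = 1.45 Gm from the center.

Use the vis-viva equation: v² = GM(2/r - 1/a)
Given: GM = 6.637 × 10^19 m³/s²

Convert to SI: a = 1 Gm = 1e+09 m; r = 1.45 Gm = 1.45e+09 m.
Vis-viva: v = √(GM · (2/r − 1/a)).
2/r − 1/a = 2/1.45e+09 − 1/1e+09 = 3.7931e-10 m⁻¹.
v = √(6.637e+19 · 3.7931e-10) m/s ≈ 1.587e+05 m/s = 158.7 km/s.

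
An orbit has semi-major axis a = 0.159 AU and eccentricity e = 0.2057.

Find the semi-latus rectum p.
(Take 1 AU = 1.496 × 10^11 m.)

Convert to SI: a = 0.159 AU = 2.37864e+10 m.
p = a (1 − e²).
p = 2.37864e+10 · (1 − (0.2057)²) = 2.37864e+10 · 0.957688 ≈ 2.278e+10 m = 0.1523 AU.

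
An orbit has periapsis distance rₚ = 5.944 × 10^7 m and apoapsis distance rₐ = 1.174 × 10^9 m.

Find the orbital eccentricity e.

e = (rₐ − rₚ) / (rₐ + rₚ).
e = (1.174e+09 − 5.944e+07) / (1.174e+09 + 5.944e+07) = 1.11456e+09 / 1.23344e+09 ≈ 0.9036.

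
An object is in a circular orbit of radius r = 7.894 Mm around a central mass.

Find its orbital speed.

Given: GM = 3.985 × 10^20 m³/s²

Convert to SI: r = 7.894 Mm = 7.894e+06 m.
For a circular orbit, gravity supplies the centripetal force, so v = √(GM / r).
v = √(3.985e+20 / 7.894e+06) m/s ≈ 7.105e+06 m/s = 7105 km/s.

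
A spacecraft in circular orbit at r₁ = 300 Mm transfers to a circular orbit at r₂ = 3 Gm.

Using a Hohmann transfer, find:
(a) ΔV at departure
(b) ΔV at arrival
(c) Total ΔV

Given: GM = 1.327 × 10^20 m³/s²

Convert to SI: r₁ = 300 Mm = 3e+08 m; r₂ = 3 Gm = 3e+09 m.
Transfer semi-major axis: a_t = (r₁ + r₂)/2 = (3e+08 + 3e+09)/2 = 1.65e+09 m.
Circular speeds: v₁ = √(GM/r₁) = 665081 m/s, v₂ = √(GM/r₂) = 210317 m/s.
Transfer speeds (vis-viva v² = GM(2/r − 1/a_t)): v₁ᵗ = 896796 m/s, v₂ᵗ = 89679.6 m/s.
(a) ΔV₁ = |v₁ᵗ − v₁| ≈ 2.317e+05 m/s = 231.7 km/s.
(b) ΔV₂ = |v₂ − v₂ᵗ| ≈ 1.206e+05 m/s = 120.6 km/s.
(c) ΔV_total = ΔV₁ + ΔV₂ ≈ 3.524e+05 m/s = 352.4 km/s.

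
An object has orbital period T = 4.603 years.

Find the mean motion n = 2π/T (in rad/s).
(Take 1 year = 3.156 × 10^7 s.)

Convert to SI: T = 4.603 years = 1.45271e+08 s.
n = 2π / T.
n = 2π / 1.45271e+08 s ≈ 4.325e-08 rad/s.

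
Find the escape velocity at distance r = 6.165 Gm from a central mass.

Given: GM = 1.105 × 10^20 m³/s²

Convert to SI: r = 6.165 Gm = 6.165e+09 m.
Escape velocity comes from setting total energy to zero: ½v² − GM/r = 0 ⇒ v_esc = √(2GM / r).
v_esc = √(2 · 1.105e+20 / 6.165e+09) m/s ≈ 1.893e+05 m/s = 189.3 km/s.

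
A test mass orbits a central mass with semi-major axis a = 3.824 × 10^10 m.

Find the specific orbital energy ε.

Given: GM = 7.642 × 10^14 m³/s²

ε = −GM / (2a).
ε = −7.642e+14 / (2 · 3.824e+10) J/kg ≈ -9992 J/kg = -9.992 kJ/kg.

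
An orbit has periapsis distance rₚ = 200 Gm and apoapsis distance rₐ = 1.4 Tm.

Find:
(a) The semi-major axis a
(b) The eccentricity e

Convert to SI: rₚ = 200 Gm = 2e+11 m; rₐ = 1.4 Tm = 1.4e+12 m.
(a) a = (rₚ + rₐ) / 2 = (2e+11 + 1.4e+12) / 2 ≈ 8e+11 m = 800 Gm.
(b) e = (rₐ − rₚ) / (rₐ + rₚ) = (1.4e+12 − 2e+11) / (1.4e+12 + 2e+11) ≈ 0.75.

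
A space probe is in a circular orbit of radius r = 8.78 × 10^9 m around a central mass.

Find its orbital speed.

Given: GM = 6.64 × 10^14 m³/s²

For a circular orbit, gravity supplies the centripetal force, so v = √(GM / r).
v = √(6.64e+14 / 8.78e+09) m/s ≈ 275 m/s = 275 m/s.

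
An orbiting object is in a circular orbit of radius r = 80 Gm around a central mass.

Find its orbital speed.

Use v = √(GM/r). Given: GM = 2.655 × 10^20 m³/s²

Convert to SI: r = 80 Gm = 8e+10 m.
For a circular orbit, gravity supplies the centripetal force, so v = √(GM / r).
v = √(2.655e+20 / 8e+10) m/s ≈ 5.761e+04 m/s = 57.61 km/s.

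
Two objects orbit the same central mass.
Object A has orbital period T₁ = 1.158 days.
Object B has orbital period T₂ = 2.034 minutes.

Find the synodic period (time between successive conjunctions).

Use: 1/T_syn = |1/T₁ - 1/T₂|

Convert to SI: T₁ = 1.158 days = 100051 s; T₂ = 2.034 minutes = 122.04 s.
T_syn = |T₁ · T₂ / (T₁ − T₂)|.
T_syn = |100051 · 122.04 / (100051 − 122.04)| s ≈ 122.2 s = 2.036 minutes.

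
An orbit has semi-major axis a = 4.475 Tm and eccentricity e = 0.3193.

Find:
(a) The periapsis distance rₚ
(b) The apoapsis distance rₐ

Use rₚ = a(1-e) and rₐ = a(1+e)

Convert to SI: a = 4.475 Tm = 4.475e+12 m.
(a) rₚ = a(1 − e) = 4.475e+12 · (1 − 0.3193) = 4.475e+12 · 0.6807 ≈ 3.046e+12 m = 3.046 Tm.
(b) rₐ = a(1 + e) = 4.475e+12 · (1 + 0.3193) = 4.475e+12 · 1.3193 ≈ 5.904e+12 m = 5.904 Tm.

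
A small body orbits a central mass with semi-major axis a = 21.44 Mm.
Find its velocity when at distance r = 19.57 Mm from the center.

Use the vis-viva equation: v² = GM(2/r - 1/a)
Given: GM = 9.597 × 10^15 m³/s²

Convert to SI: a = 21.44 Mm = 2.144e+07 m; r = 19.57 Mm = 1.957e+07 m.
Vis-viva: v = √(GM · (2/r − 1/a)).
2/r − 1/a = 2/1.957e+07 − 1/2.144e+07 = 5.55554e-08 m⁻¹.
v = √(9.597e+15 · 5.55554e-08) m/s ≈ 2.309e+04 m/s = 23.09 km/s.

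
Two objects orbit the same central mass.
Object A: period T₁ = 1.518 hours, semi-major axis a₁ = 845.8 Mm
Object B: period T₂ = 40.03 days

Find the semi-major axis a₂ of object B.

Convert to SI: T₁ = 1.518 hours = 5464.8 s; a₁ = 845.8 Mm = 8.458e+08 m; T₂ = 40.03 days = 3.45859e+06 s.
Kepler's third law: (T₁/T₂)² = (a₁/a₂)³ ⇒ a₂ = a₁ · (T₂/T₁)^(2/3).
T₂/T₁ = 3.45859e+06 / 5464.8 = 632.885.
a₂ = 8.458e+08 · (632.885)^(2/3) m ≈ 6.235e+10 m = 62.35 Gm.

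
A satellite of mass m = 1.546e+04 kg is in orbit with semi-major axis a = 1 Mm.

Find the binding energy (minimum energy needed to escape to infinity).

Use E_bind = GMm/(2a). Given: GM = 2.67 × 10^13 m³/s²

Convert to SI: a = 1 Mm = 1e+06 m.
Total orbital energy is E = −GMm/(2a); binding energy is E_bind = −E = GMm/(2a).
E_bind = 2.67e+13 · 1.546e+04 / (2 · 1e+06) J ≈ 2.064e+11 J = 206.4 GJ.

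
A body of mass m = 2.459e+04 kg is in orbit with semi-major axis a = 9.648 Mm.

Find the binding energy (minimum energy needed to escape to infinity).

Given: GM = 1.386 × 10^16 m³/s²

Convert to SI: a = 9.648 Mm = 9.648e+06 m.
Total orbital energy is E = −GMm/(2a); binding energy is E_bind = −E = GMm/(2a).
E_bind = 1.386e+16 · 2.459e+04 / (2 · 9.648e+06) J ≈ 1.766e+13 J = 17.66 TJ.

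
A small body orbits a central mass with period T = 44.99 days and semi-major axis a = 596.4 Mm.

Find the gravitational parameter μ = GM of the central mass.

Convert to SI: T = 44.99 days = 3.88714e+06 s; a = 596.4 Mm = 5.964e+08 m.
GM = 4π² · a³ / T².
GM = 4π² · (5.964e+08)³ / (3.88714e+06)² m³/s² ≈ 5.543e+14 m³/s² = 5.543 × 10^14 m³/s².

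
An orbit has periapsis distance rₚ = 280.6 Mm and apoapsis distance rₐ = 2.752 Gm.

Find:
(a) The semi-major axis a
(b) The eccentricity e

Convert to SI: rₚ = 280.6 Mm = 2.806e+08 m; rₐ = 2.752 Gm = 2.752e+09 m.
(a) a = (rₚ + rₐ) / 2 = (2.806e+08 + 2.752e+09) / 2 ≈ 1.516e+09 m = 1.516 Gm.
(b) e = (rₐ − rₚ) / (rₐ + rₚ) = (2.752e+09 − 2.806e+08) / (2.752e+09 + 2.806e+08) ≈ 0.8149.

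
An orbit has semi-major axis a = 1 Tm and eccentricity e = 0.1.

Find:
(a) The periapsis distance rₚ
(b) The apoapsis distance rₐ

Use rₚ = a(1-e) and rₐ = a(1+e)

Convert to SI: a = 1 Tm = 1e+12 m.
(a) rₚ = a(1 − e) = 1e+12 · (1 − 0.1) = 1e+12 · 0.9 ≈ 9e+11 m = 900 Gm.
(b) rₐ = a(1 + e) = 1e+12 · (1 + 0.1) = 1e+12 · 1.1 ≈ 1.1e+12 m = 1.1 Tm.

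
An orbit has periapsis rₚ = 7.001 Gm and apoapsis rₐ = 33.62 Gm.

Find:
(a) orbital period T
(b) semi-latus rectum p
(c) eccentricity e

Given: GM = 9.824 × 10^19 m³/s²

Convert to SI: rₚ = 7.001 Gm = 7.001e+09 m; rₐ = 33.62 Gm = 3.362e+10 m.
(a) With a = (rₚ + rₐ)/2 = 2.03105e+10 m, T = 2π √(a³/GM) = 2π √((2.03105e+10)³/9.824e+19) s ≈ 1.835e+06 s
(b) From a = (rₚ + rₐ)/2 = 2.03105e+10 m and e = (rₐ − rₚ)/(rₐ + rₚ) = 0.655301, p = a(1 − e²) = 2.03105e+10 · (1 − (0.655301)²) ≈ 1.159e+10 m
(c) e = (rₐ − rₚ)/(rₐ + rₚ) = (3.362e+10 − 7.001e+09)/(3.362e+10 + 7.001e+09) ≈ 0.6553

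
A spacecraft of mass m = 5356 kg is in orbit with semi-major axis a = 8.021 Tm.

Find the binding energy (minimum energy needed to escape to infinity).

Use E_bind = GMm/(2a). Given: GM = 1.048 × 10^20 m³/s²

Convert to SI: a = 8.021 Tm = 8.021e+12 m.
Total orbital energy is E = −GMm/(2a); binding energy is E_bind = −E = GMm/(2a).
E_bind = 1.048e+20 · 5356 / (2 · 8.021e+12) J ≈ 3.499e+10 J = 34.99 GJ.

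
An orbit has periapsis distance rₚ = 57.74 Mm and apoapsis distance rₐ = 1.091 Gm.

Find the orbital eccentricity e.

Convert to SI: rₚ = 57.74 Mm = 5.774e+07 m; rₐ = 1.091 Gm = 1.091e+09 m.
e = (rₐ − rₚ) / (rₐ + rₚ).
e = (1.091e+09 − 5.774e+07) / (1.091e+09 + 5.774e+07) = 1.03326e+09 / 1.14874e+09 ≈ 0.8995.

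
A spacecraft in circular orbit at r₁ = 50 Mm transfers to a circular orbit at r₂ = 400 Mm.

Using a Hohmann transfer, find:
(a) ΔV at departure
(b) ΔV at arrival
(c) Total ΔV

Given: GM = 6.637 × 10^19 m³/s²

Convert to SI: r₁ = 50 Mm = 5e+07 m; r₂ = 400 Mm = 4e+08 m.
Transfer semi-major axis: a_t = (r₁ + r₂)/2 = (5e+07 + 4e+08)/2 = 2.25e+08 m.
Circular speeds: v₁ = √(GM/r₁) = 1.15213e+06 m/s, v₂ = √(GM/r₂) = 407339 m/s.
Transfer speeds (vis-viva v² = GM(2/r − 1/a_t)): v₁ᵗ = 1.53617e+06 m/s, v₂ᵗ = 192021 m/s.
(a) ΔV₁ = |v₁ᵗ − v₁| ≈ 3.84e+05 m/s = 384 km/s.
(b) ΔV₂ = |v₂ − v₂ᵗ| ≈ 2.153e+05 m/s = 215.3 km/s.
(c) ΔV_total = ΔV₁ + ΔV₂ ≈ 5.994e+05 m/s = 599.4 km/s.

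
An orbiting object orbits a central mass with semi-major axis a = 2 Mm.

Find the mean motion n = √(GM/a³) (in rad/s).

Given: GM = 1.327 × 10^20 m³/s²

Convert to SI: a = 2 Mm = 2e+06 m.
n = √(GM / a³).
n = √(1.327e+20 / (2e+06)³) rad/s ≈ 4.073 rad/s.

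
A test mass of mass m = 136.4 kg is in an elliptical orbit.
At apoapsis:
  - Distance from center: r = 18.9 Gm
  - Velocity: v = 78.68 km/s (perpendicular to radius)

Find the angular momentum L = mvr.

Convert to SI: r = 18.9 Gm = 1.89e+10 m; v = 78.68 km/s = 78680 m/s.
Since v is perpendicular to r, L = m · v · r.
L = 136.4 · 78680 · 1.89e+10 kg·m²/s ≈ 2.028e+17 kg·m²/s.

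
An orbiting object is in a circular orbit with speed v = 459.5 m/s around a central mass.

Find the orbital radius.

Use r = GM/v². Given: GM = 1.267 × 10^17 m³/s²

For a circular orbit, v² = GM / r, so r = GM / v².
r = 1.267e+17 / (459.5)² m ≈ 6.001e+11 m = 600.1 Gm.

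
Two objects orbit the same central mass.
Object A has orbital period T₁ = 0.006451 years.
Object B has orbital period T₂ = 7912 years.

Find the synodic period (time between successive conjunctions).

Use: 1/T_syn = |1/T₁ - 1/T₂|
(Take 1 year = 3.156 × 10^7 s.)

Convert to SI: T₁ = 0.006451 years = 203594 s; T₂ = 7912 years = 2.49703e+11 s.
T_syn = |T₁ · T₂ / (T₁ − T₂)|.
T_syn = |203594 · 2.49703e+11 / (203594 − 2.49703e+11)| s ≈ 2.036e+05 s = 0.006451 years.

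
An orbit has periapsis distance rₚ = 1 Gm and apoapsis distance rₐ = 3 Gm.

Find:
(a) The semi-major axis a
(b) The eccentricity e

Convert to SI: rₚ = 1 Gm = 1e+09 m; rₐ = 3 Gm = 3e+09 m.
(a) a = (rₚ + rₐ) / 2 = (1e+09 + 3e+09) / 2 ≈ 2e+09 m = 2 Gm.
(b) e = (rₐ − rₚ) / (rₐ + rₚ) = (3e+09 − 1e+09) / (3e+09 + 1e+09) ≈ 0.5.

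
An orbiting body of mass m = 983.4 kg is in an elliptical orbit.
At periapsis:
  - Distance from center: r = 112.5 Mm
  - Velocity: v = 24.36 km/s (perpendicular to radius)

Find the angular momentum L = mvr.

Convert to SI: r = 112.5 Mm = 1.125e+08 m; v = 24.36 km/s = 24360 m/s.
Since v is perpendicular to r, L = m · v · r.
L = 983.4 · 24360 · 1.125e+08 kg·m²/s ≈ 2.695e+15 kg·m²/s.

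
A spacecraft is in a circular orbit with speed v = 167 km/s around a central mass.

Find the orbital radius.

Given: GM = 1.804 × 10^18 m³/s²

Convert to SI: v = 167 km/s = 167000 m/s.
For a circular orbit, v² = GM / r, so r = GM / v².
r = 1.804e+18 / (167000)² m ≈ 6.469e+07 m = 64.69 Mm.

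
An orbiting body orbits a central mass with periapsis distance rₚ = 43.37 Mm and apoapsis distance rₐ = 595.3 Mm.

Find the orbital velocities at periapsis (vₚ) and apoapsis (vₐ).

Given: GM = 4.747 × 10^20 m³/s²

Convert to SI: rₚ = 43.37 Mm = 4.337e+07 m; rₐ = 595.3 Mm = 5.953e+08 m.
Use the vis-viva equation v² = GM(2/r − 1/a) with a = (rₚ + rₐ)/2 = (4.337e+07 + 5.953e+08)/2 = 3.19335e+08 m.
vₚ = √(GM · (2/rₚ − 1/a)) = √(4.747e+20 · (2/4.337e+07 − 1/3.19335e+08)) m/s ≈ 4.517e+06 m/s = 4517 km/s.
vₐ = √(GM · (2/rₐ − 1/a)) = √(4.747e+20 · (2/5.953e+08 − 1/3.19335e+08)) m/s ≈ 3.291e+05 m/s = 329.1 km/s.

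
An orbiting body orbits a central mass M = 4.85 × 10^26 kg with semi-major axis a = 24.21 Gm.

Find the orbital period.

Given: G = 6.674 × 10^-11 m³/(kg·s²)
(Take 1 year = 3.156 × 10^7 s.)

Convert to SI: a = 24.21 Gm = 2.421e+10 m.
GM = G · M = 6.674e-11 · 4.85e+26 = 3.23689e+16 m³/s².
Kepler's third law: T = 2π √(a³ / GM).
Substituting a = 2.421e+10 m and GM = 3.23689e+16 m³/s²:
T = 2π √((2.421e+10)³ / 3.23689e+16) s
T ≈ 1.316e+08 s = 4.168 years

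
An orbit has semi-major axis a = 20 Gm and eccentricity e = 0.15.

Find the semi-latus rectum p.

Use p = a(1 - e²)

Convert to SI: a = 20 Gm = 2e+10 m.
p = a (1 − e²).
p = 2e+10 · (1 − (0.15)²) = 2e+10 · 0.9775 ≈ 1.955e+10 m = 19.55 Gm.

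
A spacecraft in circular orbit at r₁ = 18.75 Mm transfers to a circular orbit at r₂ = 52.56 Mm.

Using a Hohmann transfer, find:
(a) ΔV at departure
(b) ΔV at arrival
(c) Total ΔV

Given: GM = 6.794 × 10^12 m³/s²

Convert to SI: r₁ = 18.75 Mm = 1.875e+07 m; r₂ = 52.56 Mm = 5.256e+07 m.
Transfer semi-major axis: a_t = (r₁ + r₂)/2 = (1.875e+07 + 5.256e+07)/2 = 3.5655e+07 m.
Circular speeds: v₁ = √(GM/r₁) = 601.952 m/s, v₂ = √(GM/r₂) = 359.53 m/s.
Transfer speeds (vis-viva v² = GM(2/r − 1/a_t)): v₁ᵗ = 730.852 m/s, v₂ᵗ = 260.721 m/s.
(a) ΔV₁ = |v₁ᵗ − v₁| ≈ 128.9 m/s = 128.9 m/s.
(b) ΔV₂ = |v₂ − v₂ᵗ| ≈ 98.81 m/s = 98.81 m/s.
(c) ΔV_total = ΔV₁ + ΔV₂ ≈ 227.7 m/s = 227.7 m/s.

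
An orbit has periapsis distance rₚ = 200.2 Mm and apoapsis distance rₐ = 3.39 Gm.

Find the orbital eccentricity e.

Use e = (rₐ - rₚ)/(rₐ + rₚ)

Convert to SI: rₚ = 200.2 Mm = 2.002e+08 m; rₐ = 3.39 Gm = 3.39e+09 m.
e = (rₐ − rₚ) / (rₐ + rₚ).
e = (3.39e+09 − 2.002e+08) / (3.39e+09 + 2.002e+08) = 3.1898e+09 / 3.5902e+09 ≈ 0.8885.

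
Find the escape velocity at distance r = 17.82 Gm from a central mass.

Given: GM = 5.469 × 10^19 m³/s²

Convert to SI: r = 17.82 Gm = 1.782e+10 m.
Escape velocity comes from setting total energy to zero: ½v² − GM/r = 0 ⇒ v_esc = √(2GM / r).
v_esc = √(2 · 5.469e+19 / 1.782e+10) m/s ≈ 7.835e+04 m/s = 78.35 km/s.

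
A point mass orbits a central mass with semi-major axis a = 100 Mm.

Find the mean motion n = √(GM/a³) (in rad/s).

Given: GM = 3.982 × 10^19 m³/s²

Convert to SI: a = 100 Mm = 1e+08 m.
n = √(GM / a³).
n = √(3.982e+19 / (1e+08)³) rad/s ≈ 0.00631 rad/s.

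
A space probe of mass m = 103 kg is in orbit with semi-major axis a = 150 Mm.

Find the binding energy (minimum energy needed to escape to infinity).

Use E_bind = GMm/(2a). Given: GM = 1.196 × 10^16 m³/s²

Convert to SI: a = 150 Mm = 1.5e+08 m.
Total orbital energy is E = −GMm/(2a); binding energy is E_bind = −E = GMm/(2a).
E_bind = 1.196e+16 · 103 / (2 · 1.5e+08) J ≈ 4.106e+09 J = 4.106 GJ.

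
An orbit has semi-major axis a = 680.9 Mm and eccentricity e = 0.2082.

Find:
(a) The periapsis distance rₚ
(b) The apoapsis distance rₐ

Convert to SI: a = 680.9 Mm = 6.809e+08 m.
(a) rₚ = a(1 − e) = 6.809e+08 · (1 − 0.2082) = 6.809e+08 · 0.7918 ≈ 5.391e+08 m = 539.1 Mm.
(b) rₐ = a(1 + e) = 6.809e+08 · (1 + 0.2082) = 6.809e+08 · 1.2082 ≈ 8.227e+08 m = 822.7 Mm.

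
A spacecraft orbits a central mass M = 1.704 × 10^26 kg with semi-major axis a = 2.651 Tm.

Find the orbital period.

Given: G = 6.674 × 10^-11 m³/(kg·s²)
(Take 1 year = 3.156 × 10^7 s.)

Convert to SI: a = 2.651 Tm = 2.651e+12 m.
GM = G · M = 6.674e-11 · 1.704e+26 = 1.13725e+16 m³/s².
Kepler's third law: T = 2π √(a³ / GM).
Substituting a = 2.651e+12 m and GM = 1.13725e+16 m³/s²:
T = 2π √((2.651e+12)³ / 1.13725e+16) s
T ≈ 2.543e+11 s = 8058 years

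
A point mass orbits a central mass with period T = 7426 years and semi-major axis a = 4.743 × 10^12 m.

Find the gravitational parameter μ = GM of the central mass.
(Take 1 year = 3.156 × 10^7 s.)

Convert to SI: T = 7426 years = 2.34365e+11 s.
GM = 4π² · a³ / T².
GM = 4π² · (4.743e+12)³ / (2.34365e+11)² m³/s² ≈ 7.669e+16 m³/s² = 7.669 × 10^16 m³/s².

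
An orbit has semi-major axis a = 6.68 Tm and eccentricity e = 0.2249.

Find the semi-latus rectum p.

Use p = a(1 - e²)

Convert to SI: a = 6.68 Tm = 6.68e+12 m.
p = a (1 − e²).
p = 6.68e+12 · (1 − (0.2249)²) = 6.68e+12 · 0.94942 ≈ 6.342e+12 m = 6.342 Tm.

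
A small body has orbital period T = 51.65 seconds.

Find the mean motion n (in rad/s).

n = 2π / T.
n = 2π / 51.65 s ≈ 0.1216 rad/s.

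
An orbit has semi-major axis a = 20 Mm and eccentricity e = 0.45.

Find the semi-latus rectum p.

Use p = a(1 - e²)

Convert to SI: a = 20 Mm = 2e+07 m.
p = a (1 − e²).
p = 2e+07 · (1 − (0.45)²) = 2e+07 · 0.7975 ≈ 1.595e+07 m = 15.95 Mm.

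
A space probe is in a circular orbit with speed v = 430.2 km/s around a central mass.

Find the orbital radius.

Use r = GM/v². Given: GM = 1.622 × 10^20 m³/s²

Convert to SI: v = 430.2 km/s = 430200 m/s.
For a circular orbit, v² = GM / r, so r = GM / v².
r = 1.622e+20 / (430200)² m ≈ 8.764e+08 m = 876.4 Mm.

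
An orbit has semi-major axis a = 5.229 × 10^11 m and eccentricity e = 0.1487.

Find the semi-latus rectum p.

p = a (1 − e²).
p = 5.229e+11 · (1 − (0.1487)²) = 5.229e+11 · 0.977888 ≈ 5.113e+11 m = 5.113 × 10^11 m.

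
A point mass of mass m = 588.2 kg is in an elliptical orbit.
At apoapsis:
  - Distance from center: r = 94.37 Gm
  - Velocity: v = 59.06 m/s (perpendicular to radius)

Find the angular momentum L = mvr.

Convert to SI: r = 94.37 Gm = 9.437e+10 m.
Since v is perpendicular to r, L = m · v · r.
L = 588.2 · 59.06 · 9.437e+10 kg·m²/s ≈ 3.278e+15 kg·m²/s.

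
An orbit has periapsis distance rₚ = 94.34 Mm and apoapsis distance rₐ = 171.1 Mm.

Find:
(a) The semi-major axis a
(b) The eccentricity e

Convert to SI: rₚ = 94.34 Mm = 9.434e+07 m; rₐ = 171.1 Mm = 1.711e+08 m.
(a) a = (rₚ + rₐ) / 2 = (9.434e+07 + 1.711e+08) / 2 ≈ 1.327e+08 m = 132.7 Mm.
(b) e = (rₐ − rₚ) / (rₐ + rₚ) = (1.711e+08 − 9.434e+07) / (1.711e+08 + 9.434e+07) ≈ 0.2892.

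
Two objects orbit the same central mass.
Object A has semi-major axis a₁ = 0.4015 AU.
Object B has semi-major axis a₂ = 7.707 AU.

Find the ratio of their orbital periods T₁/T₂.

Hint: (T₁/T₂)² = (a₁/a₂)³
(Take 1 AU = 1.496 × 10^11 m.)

Convert to SI: a₁ = 0.4015 AU = 6.00644e+10 m; a₂ = 7.707 AU = 1.15297e+12 m.
From Kepler's third law, (T₁/T₂)² = (a₁/a₂)³, so T₁/T₂ = (a₁/a₂)^(3/2).
a₁/a₂ = 6.00644e+10 / 1.15297e+12 = 0.0520955.
T₁/T₂ = (0.0520955)^(3/2) ≈ 0.01189.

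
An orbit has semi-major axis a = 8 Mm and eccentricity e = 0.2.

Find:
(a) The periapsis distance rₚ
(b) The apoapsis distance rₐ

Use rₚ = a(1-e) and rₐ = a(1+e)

Convert to SI: a = 8 Mm = 8e+06 m.
(a) rₚ = a(1 − e) = 8e+06 · (1 − 0.2) = 8e+06 · 0.8 ≈ 6.4e+06 m = 6.4 Mm.
(b) rₐ = a(1 + e) = 8e+06 · (1 + 0.2) = 8e+06 · 1.2 ≈ 9.6e+06 m = 9.6 Mm.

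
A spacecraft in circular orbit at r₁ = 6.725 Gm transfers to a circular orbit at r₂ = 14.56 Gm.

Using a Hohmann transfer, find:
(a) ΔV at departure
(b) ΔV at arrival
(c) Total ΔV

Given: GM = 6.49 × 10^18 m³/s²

Convert to SI: r₁ = 6.725 Gm = 6.725e+09 m; r₂ = 14.56 Gm = 1.456e+10 m.
Transfer semi-major axis: a_t = (r₁ + r₂)/2 = (6.725e+09 + 1.456e+10)/2 = 1.06425e+10 m.
Circular speeds: v₁ = √(GM/r₁) = 31065.3 m/s, v₂ = √(GM/r₂) = 21112.6 m/s.
Transfer speeds (vis-viva v² = GM(2/r − 1/a_t)): v₁ᵗ = 36335.8 m/s, v₂ᵗ = 16782.9 m/s.
(a) ΔV₁ = |v₁ᵗ − v₁| ≈ 5270 m/s = 5.27 km/s.
(b) ΔV₂ = |v₂ − v₂ᵗ| ≈ 4330 m/s = 4.33 km/s.
(c) ΔV_total = ΔV₁ + ΔV₂ ≈ 9600 m/s = 9.6 km/s.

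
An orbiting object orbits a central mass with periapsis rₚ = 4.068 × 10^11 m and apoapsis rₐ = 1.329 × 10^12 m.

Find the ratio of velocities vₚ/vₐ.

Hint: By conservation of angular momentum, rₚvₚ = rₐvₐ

Conservation of angular momentum gives rₚvₚ = rₐvₐ, so vₚ/vₐ = rₐ/rₚ.
vₚ/vₐ = 1.329e+12 / 4.068e+11 ≈ 3.267.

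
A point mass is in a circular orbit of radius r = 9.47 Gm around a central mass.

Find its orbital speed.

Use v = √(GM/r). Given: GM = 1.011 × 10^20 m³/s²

Convert to SI: r = 9.47 Gm = 9.47e+09 m.
For a circular orbit, gravity supplies the centripetal force, so v = √(GM / r).
v = √(1.011e+20 / 9.47e+09) m/s ≈ 1.033e+05 m/s = 103.3 km/s.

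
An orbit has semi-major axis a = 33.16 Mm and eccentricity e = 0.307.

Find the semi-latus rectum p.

Convert to SI: a = 33.16 Mm = 3.316e+07 m.
p = a (1 − e²).
p = 3.316e+07 · (1 − (0.307)²) = 3.316e+07 · 0.905751 ≈ 3.003e+07 m = 30.03 Mm.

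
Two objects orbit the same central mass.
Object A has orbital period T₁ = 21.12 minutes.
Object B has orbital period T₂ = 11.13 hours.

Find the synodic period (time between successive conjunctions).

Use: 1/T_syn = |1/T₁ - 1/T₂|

Convert to SI: T₁ = 21.12 minutes = 1267.2 s; T₂ = 11.13 hours = 40068 s.
T_syn = |T₁ · T₂ / (T₁ − T₂)|.
T_syn = |1267.2 · 40068 / (1267.2 − 40068)| s ≈ 1309 s = 21.81 minutes.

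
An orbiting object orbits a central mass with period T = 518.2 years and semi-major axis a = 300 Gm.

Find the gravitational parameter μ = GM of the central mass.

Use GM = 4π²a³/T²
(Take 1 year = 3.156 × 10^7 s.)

Convert to SI: T = 518.2 years = 1.63544e+10 s; a = 300 Gm = 3e+11 m.
GM = 4π² · a³ / T².
GM = 4π² · (3e+11)³ / (1.63544e+10)² m³/s² ≈ 3.985e+15 m³/s² = 3.985 × 10^15 m³/s².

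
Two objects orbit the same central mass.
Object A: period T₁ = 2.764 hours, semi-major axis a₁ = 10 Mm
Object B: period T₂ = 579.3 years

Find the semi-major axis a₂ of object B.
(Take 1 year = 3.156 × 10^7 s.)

Convert to SI: T₁ = 2.764 hours = 9950.4 s; a₁ = 10 Mm = 1e+07 m; T₂ = 579.3 years = 1.82827e+10 s.
Kepler's third law: (T₁/T₂)² = (a₁/a₂)³ ⇒ a₂ = a₁ · (T₂/T₁)^(2/3).
T₂/T₁ = 1.82827e+10 / 9950.4 = 1.83738e+06.
a₂ = 1e+07 · (1.83738e+06)^(2/3) m ≈ 1.5e+11 m = 150 Gm.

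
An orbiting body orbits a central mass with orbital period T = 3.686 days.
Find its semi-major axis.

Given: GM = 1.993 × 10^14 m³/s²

Convert to SI: T = 3.686 days = 318470 s.
Invert Kepler's third law: a = (GM · T² / (4π²))^(1/3).
Substituting T = 318470 s and GM = 1.993e+14 m³/s²:
a = (1.993e+14 · (318470)² / (4π²))^(1/3) m
a ≈ 8e+07 m = 80 Mm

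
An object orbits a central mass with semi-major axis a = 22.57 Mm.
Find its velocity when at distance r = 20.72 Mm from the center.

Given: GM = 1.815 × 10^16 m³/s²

Convert to SI: a = 22.57 Mm = 2.257e+07 m; r = 20.72 Mm = 2.072e+07 m.
Vis-viva: v = √(GM · (2/r − 1/a)).
2/r − 1/a = 2/2.072e+07 − 1/2.257e+07 = 5.22185e-08 m⁻¹.
v = √(1.815e+16 · 5.22185e-08) m/s ≈ 3.079e+04 m/s = 30.79 km/s.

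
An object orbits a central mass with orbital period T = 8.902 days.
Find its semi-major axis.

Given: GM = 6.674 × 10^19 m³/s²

Convert to SI: T = 8.902 days = 769133 s.
Invert Kepler's third law: a = (GM · T² / (4π²))^(1/3).
Substituting T = 769133 s and GM = 6.674e+19 m³/s²:
a = (6.674e+19 · (769133)² / (4π²))^(1/3) m
a ≈ 1e+10 m = 10 Gm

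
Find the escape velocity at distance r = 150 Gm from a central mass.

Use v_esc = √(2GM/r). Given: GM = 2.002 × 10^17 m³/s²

Convert to SI: r = 150 Gm = 1.5e+11 m.
Escape velocity comes from setting total energy to zero: ½v² − GM/r = 0 ⇒ v_esc = √(2GM / r).
v_esc = √(2 · 2.002e+17 / 1.5e+11) m/s ≈ 1634 m/s = 1.634 km/s.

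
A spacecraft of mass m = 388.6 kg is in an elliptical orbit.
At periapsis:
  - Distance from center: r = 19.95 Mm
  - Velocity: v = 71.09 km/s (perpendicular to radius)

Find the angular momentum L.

Convert to SI: r = 19.95 Mm = 1.995e+07 m; v = 71.09 km/s = 71090 m/s.
Since v is perpendicular to r, L = m · v · r.
L = 388.6 · 71090 · 1.995e+07 kg·m²/s ≈ 5.511e+14 kg·m²/s.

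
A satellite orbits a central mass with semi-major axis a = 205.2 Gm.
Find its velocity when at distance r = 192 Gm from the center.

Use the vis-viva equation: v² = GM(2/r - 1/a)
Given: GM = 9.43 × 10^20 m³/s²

Convert to SI: a = 205.2 Gm = 2.052e+11 m; r = 192 Gm = 1.92e+11 m.
Vis-viva: v = √(GM · (2/r − 1/a)).
2/r − 1/a = 2/1.92e+11 − 1/2.052e+11 = 5.54337e-12 m⁻¹.
v = √(9.43e+20 · 5.54337e-12) m/s ≈ 7.23e+04 m/s = 72.3 km/s.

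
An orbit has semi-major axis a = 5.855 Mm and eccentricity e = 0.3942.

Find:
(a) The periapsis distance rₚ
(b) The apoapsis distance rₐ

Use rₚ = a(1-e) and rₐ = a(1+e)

Convert to SI: a = 5.855 Mm = 5.855e+06 m.
(a) rₚ = a(1 − e) = 5.855e+06 · (1 − 0.3942) = 5.855e+06 · 0.6058 ≈ 3.547e+06 m = 3.547 Mm.
(b) rₐ = a(1 + e) = 5.855e+06 · (1 + 0.3942) = 5.855e+06 · 1.3942 ≈ 8.163e+06 m = 8.163 Mm.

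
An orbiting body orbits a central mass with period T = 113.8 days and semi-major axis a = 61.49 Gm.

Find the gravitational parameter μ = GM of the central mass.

Convert to SI: T = 113.8 days = 9.83232e+06 s; a = 61.49 Gm = 6.149e+10 m.
GM = 4π² · a³ / T².
GM = 4π² · (6.149e+10)³ / (9.83232e+06)² m³/s² ≈ 9.494e+19 m³/s² = 9.494 × 10^19 m³/s².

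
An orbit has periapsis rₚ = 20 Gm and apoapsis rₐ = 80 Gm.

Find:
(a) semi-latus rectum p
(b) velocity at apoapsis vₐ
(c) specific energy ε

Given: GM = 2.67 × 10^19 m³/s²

Convert to SI: rₚ = 20 Gm = 2e+10 m; rₐ = 80 Gm = 8e+10 m.
(a) From a = (rₚ + rₐ)/2 = 5e+10 m and e = (rₐ − rₚ)/(rₐ + rₚ) = 0.6, p = a(1 − e²) = 5e+10 · (1 − (0.6)²) ≈ 3.2e+10 m
(b) With a = (rₚ + rₐ)/2 = 5e+10 m, vₐ = √(GM (2/rₐ − 1/a)) = √(2.67e+19 · (2/8e+10 − 1/5e+10)) m/s ≈ 1.155e+04 m/s
(c) With a = (rₚ + rₐ)/2 = 5e+10 m, ε = −GM/(2a) = −2.67e+19/(2 · 5e+10) J/kg ≈ -2.67e+08 J/kg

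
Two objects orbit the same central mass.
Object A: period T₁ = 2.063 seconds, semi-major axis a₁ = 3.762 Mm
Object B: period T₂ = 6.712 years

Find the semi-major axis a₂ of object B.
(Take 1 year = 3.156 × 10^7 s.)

Convert to SI: a₁ = 3.762 Mm = 3.762e+06 m; T₂ = 6.712 years = 2.11831e+08 s.
Kepler's third law: (T₁/T₂)² = (a₁/a₂)³ ⇒ a₂ = a₁ · (T₂/T₁)^(2/3).
T₂/T₁ = 2.11831e+08 / 2.063 = 1.02681e+08.
a₂ = 3.762e+06 · (1.02681e+08)^(2/3) m ≈ 8.249e+11 m = 824.9 Gm.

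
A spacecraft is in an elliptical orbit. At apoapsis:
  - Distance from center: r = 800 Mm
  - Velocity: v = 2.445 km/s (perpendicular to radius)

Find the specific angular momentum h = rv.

Convert to SI: r = 800 Mm = 8e+08 m; v = 2.445 km/s = 2445 m/s.
With v perpendicular to r, h = r · v.
h = 8e+08 · 2445 m²/s ≈ 1.956e+12 m²/s.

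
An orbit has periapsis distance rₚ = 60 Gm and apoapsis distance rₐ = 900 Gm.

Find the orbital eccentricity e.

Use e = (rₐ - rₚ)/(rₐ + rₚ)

Convert to SI: rₚ = 60 Gm = 6e+10 m; rₐ = 900 Gm = 9e+11 m.
e = (rₐ − rₚ) / (rₐ + rₚ).
e = (9e+11 − 6e+10) / (9e+11 + 6e+10) = 8.4e+11 / 9.6e+11 ≈ 0.875.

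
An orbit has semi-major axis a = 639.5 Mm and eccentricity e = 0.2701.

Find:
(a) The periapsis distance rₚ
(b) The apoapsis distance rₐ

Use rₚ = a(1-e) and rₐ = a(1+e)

Convert to SI: a = 639.5 Mm = 6.395e+08 m.
(a) rₚ = a(1 − e) = 6.395e+08 · (1 − 0.2701) = 6.395e+08 · 0.7299 ≈ 4.668e+08 m = 466.8 Mm.
(b) rₐ = a(1 + e) = 6.395e+08 · (1 + 0.2701) = 6.395e+08 · 1.2701 ≈ 8.122e+08 m = 812.2 Mm.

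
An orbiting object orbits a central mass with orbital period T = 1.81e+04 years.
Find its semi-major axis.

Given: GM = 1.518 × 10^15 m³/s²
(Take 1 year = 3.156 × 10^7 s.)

Convert to SI: T = 1.81e+04 years = 5.71236e+11 s.
Invert Kepler's third law: a = (GM · T² / (4π²))^(1/3).
Substituting T = 5.71236e+11 s and GM = 1.518e+15 m³/s²:
a = (1.518e+15 · (5.71236e+11)² / (4π²))^(1/3) m
a ≈ 2.324e+12 m = 2.324 Tm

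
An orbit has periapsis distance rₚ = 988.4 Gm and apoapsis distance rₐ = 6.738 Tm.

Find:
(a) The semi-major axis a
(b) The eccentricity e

Convert to SI: rₚ = 988.4 Gm = 9.884e+11 m; rₐ = 6.738 Tm = 6.738e+12 m.
(a) a = (rₚ + rₐ) / 2 = (9.884e+11 + 6.738e+12) / 2 ≈ 3.863e+12 m = 3.863 Tm.
(b) e = (rₐ − rₚ) / (rₐ + rₚ) = (6.738e+12 − 9.884e+11) / (6.738e+12 + 9.884e+11) ≈ 0.7441.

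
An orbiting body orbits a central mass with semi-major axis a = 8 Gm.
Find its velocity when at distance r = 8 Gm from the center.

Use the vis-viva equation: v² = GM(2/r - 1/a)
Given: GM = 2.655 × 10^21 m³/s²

Convert to SI: a = 8 Gm = 8e+09 m; r = 8 Gm = 8e+09 m.
Vis-viva: v = √(GM · (2/r − 1/a)).
2/r − 1/a = 2/8e+09 − 1/8e+09 = 1.25e-10 m⁻¹.
v = √(2.655e+21 · 1.25e-10) m/s ≈ 5.761e+05 m/s = 576.1 km/s.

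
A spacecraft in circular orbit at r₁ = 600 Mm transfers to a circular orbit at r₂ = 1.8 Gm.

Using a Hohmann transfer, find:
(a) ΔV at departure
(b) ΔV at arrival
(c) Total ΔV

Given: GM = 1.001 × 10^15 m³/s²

Convert to SI: r₁ = 600 Mm = 6e+08 m; r₂ = 1.8 Gm = 1.8e+09 m.
Transfer semi-major axis: a_t = (r₁ + r₂)/2 = (6e+08 + 1.8e+09)/2 = 1.2e+09 m.
Circular speeds: v₁ = √(GM/r₁) = 1291.64 m/s, v₂ = √(GM/r₂) = 745.729 m/s.
Transfer speeds (vis-viva v² = GM(2/r − 1/a_t)): v₁ᵗ = 1581.93 m/s, v₂ᵗ = 527.31 m/s.
(a) ΔV₁ = |v₁ᵗ − v₁| ≈ 290.3 m/s = 290.3 m/s.
(b) ΔV₂ = |v₂ − v₂ᵗ| ≈ 218.4 m/s = 218.4 m/s.
(c) ΔV_total = ΔV₁ + ΔV₂ ≈ 508.7 m/s = 508.7 m/s.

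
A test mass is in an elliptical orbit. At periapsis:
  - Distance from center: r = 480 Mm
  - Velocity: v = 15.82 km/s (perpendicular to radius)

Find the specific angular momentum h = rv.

Convert to SI: r = 480 Mm = 4.8e+08 m; v = 15.82 km/s = 15820 m/s.
With v perpendicular to r, h = r · v.
h = 4.8e+08 · 15820 m²/s ≈ 7.594e+12 m²/s.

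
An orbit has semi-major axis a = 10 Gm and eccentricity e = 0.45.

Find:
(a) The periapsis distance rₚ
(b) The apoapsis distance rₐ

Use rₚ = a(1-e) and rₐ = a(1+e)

Convert to SI: a = 10 Gm = 1e+10 m.
(a) rₚ = a(1 − e) = 1e+10 · (1 − 0.45) = 1e+10 · 0.55 ≈ 5.5e+09 m = 5.5 Gm.
(b) rₐ = a(1 + e) = 1e+10 · (1 + 0.45) = 1e+10 · 1.45 ≈ 1.45e+10 m = 14.5 Gm.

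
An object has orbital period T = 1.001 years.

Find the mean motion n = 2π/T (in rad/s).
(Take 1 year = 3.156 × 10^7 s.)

Convert to SI: T = 1.001 years = 3.15916e+07 s.
n = 2π / T.
n = 2π / 3.15916e+07 s ≈ 1.989e-07 rad/s.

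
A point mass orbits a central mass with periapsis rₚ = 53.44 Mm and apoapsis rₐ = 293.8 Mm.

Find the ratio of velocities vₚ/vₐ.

Convert to SI: rₚ = 53.44 Mm = 5.344e+07 m; rₐ = 293.8 Mm = 2.938e+08 m.
Conservation of angular momentum gives rₚvₚ = rₐvₐ, so vₚ/vₐ = rₐ/rₚ.
vₚ/vₐ = 2.938e+08 / 5.344e+07 ≈ 5.498.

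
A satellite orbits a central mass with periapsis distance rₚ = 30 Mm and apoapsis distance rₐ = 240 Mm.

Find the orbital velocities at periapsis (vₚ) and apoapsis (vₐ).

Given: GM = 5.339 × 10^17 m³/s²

Convert to SI: rₚ = 30 Mm = 3e+07 m; rₐ = 240 Mm = 2.4e+08 m.
Use the vis-viva equation v² = GM(2/r − 1/a) with a = (rₚ + rₐ)/2 = (3e+07 + 2.4e+08)/2 = 1.35e+08 m.
vₚ = √(GM · (2/rₚ − 1/a)) = √(5.339e+17 · (2/3e+07 − 1/1.35e+08)) m/s ≈ 1.779e+05 m/s = 177.9 km/s.
vₐ = √(GM · (2/rₐ − 1/a)) = √(5.339e+17 · (2/2.4e+08 − 1/1.35e+08)) m/s ≈ 2.223e+04 m/s = 22.23 km/s.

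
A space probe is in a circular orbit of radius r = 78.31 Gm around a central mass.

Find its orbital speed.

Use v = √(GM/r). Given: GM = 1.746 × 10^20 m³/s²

Convert to SI: r = 78.31 Gm = 7.831e+10 m.
For a circular orbit, gravity supplies the centripetal force, so v = √(GM / r).
v = √(1.746e+20 / 7.831e+10) m/s ≈ 4.722e+04 m/s = 47.22 km/s.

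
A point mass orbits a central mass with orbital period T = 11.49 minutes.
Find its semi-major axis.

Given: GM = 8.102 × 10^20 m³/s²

Convert to SI: T = 11.49 minutes = 689.4 s.
Invert Kepler's third law: a = (GM · T² / (4π²))^(1/3).
Substituting T = 689.4 s and GM = 8.102e+20 m³/s²:
a = (8.102e+20 · (689.4)² / (4π²))^(1/3) m
a ≈ 2.137e+08 m = 2.137 × 10^8 m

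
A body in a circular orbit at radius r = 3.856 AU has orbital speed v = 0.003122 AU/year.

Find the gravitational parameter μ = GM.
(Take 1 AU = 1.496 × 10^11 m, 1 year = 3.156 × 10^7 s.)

Convert to SI: r = 3.856 AU = 5.76858e+11 m; v = 0.003122 AU/year = 14.7988 m/s.
For a circular orbit v² = GM/r, so GM = v² · r.
GM = (14.7988)² · 5.76858e+11 m³/s² ≈ 1.263e+14 m³/s² = 1.263 × 10^14 m³/s².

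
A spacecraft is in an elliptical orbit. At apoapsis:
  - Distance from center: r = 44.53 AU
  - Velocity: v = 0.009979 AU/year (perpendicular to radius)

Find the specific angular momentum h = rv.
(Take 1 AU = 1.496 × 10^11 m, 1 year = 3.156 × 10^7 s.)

Convert to SI: r = 44.53 AU = 6.66169e+12 m; v = 0.009979 AU/year = 47.3022 m/s.
With v perpendicular to r, h = r · v.
h = 6.66169e+12 · 47.3022 m²/s ≈ 3.151e+14 m²/s.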